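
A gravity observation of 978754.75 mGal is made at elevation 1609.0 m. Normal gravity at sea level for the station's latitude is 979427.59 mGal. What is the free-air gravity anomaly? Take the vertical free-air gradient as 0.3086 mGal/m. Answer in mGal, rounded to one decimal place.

-176.3

Free-air correction = 0.3086 × 1609.0 = 496.54 mGal
Free-air anomaly = 978754.75 − 979427.59 + (496.54) = -176.30 mGal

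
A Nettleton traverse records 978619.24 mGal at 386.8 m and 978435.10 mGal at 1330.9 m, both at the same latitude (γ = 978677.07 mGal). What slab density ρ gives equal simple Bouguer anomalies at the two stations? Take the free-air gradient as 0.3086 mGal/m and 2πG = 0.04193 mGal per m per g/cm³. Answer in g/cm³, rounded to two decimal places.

2.71

Δg_obs = 978435.10 − 978619.24 = -184.14 mGal over Δh = 1330.9 − 386.8 = 944.1 m
Equal Bouguer anomalies ⇒ Δg_obs + (0.3086 − 0.04193ρ)·Δh = 0
0.3086 − 0.04193ρ = −Δg_obs/Δh = 0.19504
ρ = (0.3086 − 0.19504) / 0.04193 = 2.71 g/cm³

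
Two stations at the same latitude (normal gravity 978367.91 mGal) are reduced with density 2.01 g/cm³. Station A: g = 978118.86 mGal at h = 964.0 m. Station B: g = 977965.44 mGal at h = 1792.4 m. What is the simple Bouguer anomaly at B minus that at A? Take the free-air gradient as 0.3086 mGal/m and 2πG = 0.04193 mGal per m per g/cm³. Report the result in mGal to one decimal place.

32.4

Δg_SB(A) = 978118.86 − 978367.91 + 0.3086×964.0 − 0.04193×2.01×964.0 = -32.80 mGal
Δg_SB(B) = 977965.44 − 978367.91 + 0.3086×1792.4 − 0.04193×2.01×1792.4 = -0.40 mGal
Difference = -0.40 − (-32.80) = 32.40 mGal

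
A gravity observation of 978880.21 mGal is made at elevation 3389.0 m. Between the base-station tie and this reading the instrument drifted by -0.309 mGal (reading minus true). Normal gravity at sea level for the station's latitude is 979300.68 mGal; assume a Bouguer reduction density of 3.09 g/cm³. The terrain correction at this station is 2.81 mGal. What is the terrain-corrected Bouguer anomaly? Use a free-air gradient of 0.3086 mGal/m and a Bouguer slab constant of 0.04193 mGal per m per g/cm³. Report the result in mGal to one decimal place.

189.4

Drift-corrected reading = 978880.21 − (-0.309) = 978880.519 mGal
Free-air correction = 0.3086 × 3389.0 = 1045.85 mGal
Free-air anomaly = 978880.519 − 979300.68 + (1045.85) = 625.689 mGal
Bouguer slab correction = 0.04193 × 3.09 × 3389.0 = 439.09 mGal
Simple Bouguer anomaly = 625.689 − (439.09) = 186.599 mGal
Complete Bouguer anomaly = 186.599 + 2.81 = 189.409 mGal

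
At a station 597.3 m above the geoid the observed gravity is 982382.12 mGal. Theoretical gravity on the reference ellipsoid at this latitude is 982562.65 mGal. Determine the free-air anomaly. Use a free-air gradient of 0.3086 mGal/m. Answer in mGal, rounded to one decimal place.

3.8

Free-air correction = 0.3086 × 597.3 = 184.33 mGal
Free-air anomaly = 982382.12 − 982562.65 + (184.33) = 3.80 mGal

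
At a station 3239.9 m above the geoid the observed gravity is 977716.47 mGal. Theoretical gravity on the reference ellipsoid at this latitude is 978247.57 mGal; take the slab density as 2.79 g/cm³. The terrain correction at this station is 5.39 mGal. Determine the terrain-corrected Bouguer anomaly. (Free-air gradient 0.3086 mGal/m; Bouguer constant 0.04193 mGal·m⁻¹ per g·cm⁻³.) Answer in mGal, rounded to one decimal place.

Free-air correction = 0.3086 × 3239.9 = 999.83 mGal
Free-air anomaly = 977716.47 − 978247.57 + (999.83) = 468.73 mGal
Bouguer slab correction = 0.04193 × 2.79 × 3239.9 = 379.02 mGal
Simple Bouguer anomaly = 468.73 − (379.02) = 89.71 mGal
Complete Bouguer anomaly = 89.71 + 5.39 = 95.10 mGal

95.1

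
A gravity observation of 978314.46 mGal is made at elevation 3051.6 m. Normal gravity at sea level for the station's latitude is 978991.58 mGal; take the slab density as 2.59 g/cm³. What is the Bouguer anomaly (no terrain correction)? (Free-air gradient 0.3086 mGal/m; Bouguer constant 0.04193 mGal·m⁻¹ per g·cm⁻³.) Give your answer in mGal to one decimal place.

Free-air correction = 0.3086 × 3051.6 = 941.72 mGal
Free-air anomaly = 978314.46 − 978991.58 + (941.72) = 264.60 mGal
Bouguer slab correction = 0.04193 × 2.59 × 3051.6 = 331.40 mGal
Simple Bouguer anomaly = 264.60 − (331.40) = -66.80 mGal

-66.8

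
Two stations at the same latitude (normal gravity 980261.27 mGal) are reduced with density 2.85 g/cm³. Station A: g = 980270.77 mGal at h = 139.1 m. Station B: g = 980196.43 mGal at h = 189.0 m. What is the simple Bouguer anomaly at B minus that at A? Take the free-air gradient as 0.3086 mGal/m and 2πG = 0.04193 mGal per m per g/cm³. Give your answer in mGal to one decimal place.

Δg_SB(A) = 980270.77 − 980261.27 + 0.3086×139.1 − 0.04193×2.85×139.1 = 35.80 mGal
Δg_SB(B) = 980196.43 − 980261.27 + 0.3086×189.0 − 0.04193×2.85×189.0 = -29.10 mGal
Difference = -29.10 − (35.80) = -64.90 mGal

-64.9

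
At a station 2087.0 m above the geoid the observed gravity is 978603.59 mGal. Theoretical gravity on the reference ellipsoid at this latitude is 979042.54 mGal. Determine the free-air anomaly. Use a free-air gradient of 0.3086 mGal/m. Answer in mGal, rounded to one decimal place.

Free-air correction = 0.3086 × 2087.0 = 644.05 mGal
Free-air anomaly = 978603.59 − 979042.54 + (644.05) = 205.10 mGal

205.1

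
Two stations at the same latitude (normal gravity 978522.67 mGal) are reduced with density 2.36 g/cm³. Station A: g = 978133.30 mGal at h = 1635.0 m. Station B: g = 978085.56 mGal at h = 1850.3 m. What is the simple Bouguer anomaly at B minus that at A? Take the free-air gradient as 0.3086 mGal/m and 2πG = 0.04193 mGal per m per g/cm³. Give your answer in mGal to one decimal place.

-2.6

Δg_SB(A) = 978133.30 − 978522.67 + 0.3086×1635.0 − 0.04193×2.36×1635.0 = -46.60 mGal
Δg_SB(B) = 978085.56 − 978522.67 + 0.3086×1850.3 − 0.04193×2.36×1850.3 = -49.20 mGal
Difference = -49.20 − (-46.60) = -2.60 mGal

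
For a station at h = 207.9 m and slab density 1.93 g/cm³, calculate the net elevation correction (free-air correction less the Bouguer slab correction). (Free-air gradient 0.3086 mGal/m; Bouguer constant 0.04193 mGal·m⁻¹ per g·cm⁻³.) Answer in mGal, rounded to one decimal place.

47.3

Combined gradient = 0.3086 − 0.04193 × 1.93 = 0.2276751 mGal/m
Combined elevation correction = 0.2276751 × 207.9 = 47.3 mGal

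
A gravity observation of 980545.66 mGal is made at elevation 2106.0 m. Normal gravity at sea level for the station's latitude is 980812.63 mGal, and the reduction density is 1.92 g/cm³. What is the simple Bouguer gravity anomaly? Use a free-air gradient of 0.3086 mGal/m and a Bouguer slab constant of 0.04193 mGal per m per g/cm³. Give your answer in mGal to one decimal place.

213.4

Free-air correction = 0.3086 × 2106.0 = 649.91 mGal
Free-air anomaly = 980545.66 − 980812.63 + (649.91) = 382.94 mGal
Bouguer slab correction = 0.04193 × 1.92 × 2106.0 = 169.54 mGal
Simple Bouguer anomaly = 382.94 − (169.54) = 213.40 mGal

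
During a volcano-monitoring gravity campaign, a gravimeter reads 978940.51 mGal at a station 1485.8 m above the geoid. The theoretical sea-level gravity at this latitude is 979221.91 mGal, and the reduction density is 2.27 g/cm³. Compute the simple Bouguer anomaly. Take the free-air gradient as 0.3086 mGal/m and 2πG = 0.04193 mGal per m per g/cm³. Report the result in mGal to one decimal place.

35.7

Free-air correction = 0.3086 × 1485.8 = 458.52 mGal
Free-air anomaly = 978940.51 − 979221.91 + (458.52) = 177.12 mGal
Bouguer slab correction = 0.04193 × 2.27 × 1485.8 = 141.42 mGal
Simple Bouguer anomaly = 177.12 − (141.42) = 35.70 mGal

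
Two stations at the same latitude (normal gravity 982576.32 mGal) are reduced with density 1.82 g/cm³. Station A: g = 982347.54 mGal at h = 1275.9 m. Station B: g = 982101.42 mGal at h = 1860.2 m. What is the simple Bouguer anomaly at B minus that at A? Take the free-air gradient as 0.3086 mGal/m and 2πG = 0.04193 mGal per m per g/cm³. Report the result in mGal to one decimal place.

Δg_SB(A) = 982347.54 − 982576.32 + 0.3086×1275.9 − 0.04193×1.82×1275.9 = 67.60 mGal
Δg_SB(B) = 982101.42 − 982576.32 + 0.3086×1860.2 − 0.04193×1.82×1860.2 = -42.80 mGal
Difference = -42.80 − (67.60) = -110.40 mGal

-110.4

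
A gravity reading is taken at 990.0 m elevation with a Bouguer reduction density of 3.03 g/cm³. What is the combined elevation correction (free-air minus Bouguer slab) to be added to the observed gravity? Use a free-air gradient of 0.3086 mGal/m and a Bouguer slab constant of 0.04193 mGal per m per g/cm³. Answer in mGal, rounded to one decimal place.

Combined gradient = 0.3086 − 0.04193 × 3.03 = 0.1815521 mGal/m
Combined elevation correction = 0.1815521 × 990.0 = 179.7 mGal

179.7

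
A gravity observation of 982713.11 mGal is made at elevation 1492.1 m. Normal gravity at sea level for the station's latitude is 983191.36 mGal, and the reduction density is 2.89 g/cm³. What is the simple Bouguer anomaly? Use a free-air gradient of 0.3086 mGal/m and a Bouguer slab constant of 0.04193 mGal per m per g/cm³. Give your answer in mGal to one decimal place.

-198.6

Free-air correction = 0.3086 × 1492.1 = 460.46 mGal
Free-air anomaly = 982713.11 − 983191.36 + (460.46) = -17.79 mGal
Bouguer slab correction = 0.04193 × 2.89 × 1492.1 = 180.81 mGal
Simple Bouguer anomaly = -17.79 − (180.81) = -198.60 mGal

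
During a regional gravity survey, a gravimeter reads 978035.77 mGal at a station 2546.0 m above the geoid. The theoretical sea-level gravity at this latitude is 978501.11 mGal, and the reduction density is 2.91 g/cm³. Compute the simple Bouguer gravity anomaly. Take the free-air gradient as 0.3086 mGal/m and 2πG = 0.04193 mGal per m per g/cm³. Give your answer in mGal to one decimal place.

9.7

Free-air correction = 0.3086 × 2546.0 = 785.70 mGal
Free-air anomaly = 978035.77 − 978501.11 + (785.70) = 320.36 mGal
Bouguer slab correction = 0.04193 × 2.91 × 2546.0 = 310.65 mGal
Simple Bouguer anomaly = 320.36 − (310.65) = 9.71 mGal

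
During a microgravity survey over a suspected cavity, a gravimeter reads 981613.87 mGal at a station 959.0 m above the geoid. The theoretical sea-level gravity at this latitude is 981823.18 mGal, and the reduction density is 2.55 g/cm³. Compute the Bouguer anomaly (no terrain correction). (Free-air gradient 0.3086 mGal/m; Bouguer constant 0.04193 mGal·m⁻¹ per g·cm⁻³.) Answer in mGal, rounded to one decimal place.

Free-air correction = 0.3086 × 959.0 = 295.95 mGal
Free-air anomaly = 981613.87 − 981823.18 + (295.95) = 86.64 mGal
Bouguer slab correction = 0.04193 × 2.55 × 959.0 = 102.54 mGal
Simple Bouguer anomaly = 86.64 − (102.54) = -15.90 mGal

-15.9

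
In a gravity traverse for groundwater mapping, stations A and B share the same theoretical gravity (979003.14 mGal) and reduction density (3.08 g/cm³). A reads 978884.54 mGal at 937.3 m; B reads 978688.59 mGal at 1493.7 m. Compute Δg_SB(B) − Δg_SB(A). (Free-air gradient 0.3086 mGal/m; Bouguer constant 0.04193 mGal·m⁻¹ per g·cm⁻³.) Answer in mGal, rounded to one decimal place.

-96.1

Δg_SB(A) = 978884.54 − 979003.14 + 0.3086×937.3 − 0.04193×3.08×937.3 = 49.60 mGal
Δg_SB(B) = 978688.59 − 979003.14 + 0.3086×1493.7 − 0.04193×3.08×1493.7 = -46.50 mGal
Difference = -46.50 − (49.60) = -96.10 mGal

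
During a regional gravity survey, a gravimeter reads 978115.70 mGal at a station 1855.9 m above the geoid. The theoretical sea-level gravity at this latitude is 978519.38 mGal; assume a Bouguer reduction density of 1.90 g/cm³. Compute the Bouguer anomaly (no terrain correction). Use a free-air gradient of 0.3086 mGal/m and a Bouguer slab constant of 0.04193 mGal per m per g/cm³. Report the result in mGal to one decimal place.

Free-air correction = 0.3086 × 1855.9 = 572.73 mGal
Free-air anomaly = 978115.70 − 978519.38 + (572.73) = 169.05 mGal
Bouguer slab correction = 0.04193 × 1.90 × 1855.9 = 147.85 mGal
Simple Bouguer anomaly = 169.05 − (147.85) = 21.20 mGal

21.2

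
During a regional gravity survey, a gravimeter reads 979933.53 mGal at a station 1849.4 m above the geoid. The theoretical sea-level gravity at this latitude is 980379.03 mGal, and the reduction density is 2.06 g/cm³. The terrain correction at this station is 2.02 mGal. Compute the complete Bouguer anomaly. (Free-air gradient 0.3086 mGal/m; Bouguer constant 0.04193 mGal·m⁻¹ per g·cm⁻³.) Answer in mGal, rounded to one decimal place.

Free-air correction = 0.3086 × 1849.4 = 570.72 mGal
Free-air anomaly = 979933.53 − 980379.03 + (570.72) = 125.22 mGal
Bouguer slab correction = 0.04193 × 2.06 × 1849.4 = 159.74 mGal
Simple Bouguer anomaly = 125.22 − (159.74) = -34.52 mGal
Complete Bouguer anomaly = -34.52 + 2.02 = -32.50 mGal

-32.5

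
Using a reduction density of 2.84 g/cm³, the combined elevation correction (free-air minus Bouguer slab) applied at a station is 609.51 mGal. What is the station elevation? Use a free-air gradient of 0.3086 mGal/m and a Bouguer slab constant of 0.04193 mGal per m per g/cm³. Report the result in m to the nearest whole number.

Combined gradient = 0.3086 − 0.04193 × 2.84 = 0.1895188 mGal/m
h = 609.51 / 0.1895188 = 3216.09 m

3216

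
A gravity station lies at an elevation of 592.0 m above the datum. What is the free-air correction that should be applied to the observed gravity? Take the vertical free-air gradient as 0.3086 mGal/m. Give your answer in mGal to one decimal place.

182.7

Free-air correction = 0.3086 × 592.0 = 182.7 mGal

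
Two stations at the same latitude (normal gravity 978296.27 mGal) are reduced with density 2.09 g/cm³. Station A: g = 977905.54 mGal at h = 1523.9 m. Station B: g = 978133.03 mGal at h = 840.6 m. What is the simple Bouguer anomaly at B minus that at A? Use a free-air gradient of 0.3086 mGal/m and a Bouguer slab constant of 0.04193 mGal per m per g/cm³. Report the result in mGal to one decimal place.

Δg_SB(A) = 977905.54 − 978296.27 + 0.3086×1523.9 − 0.04193×2.09×1523.9 = -54.00 mGal
Δg_SB(B) = 978133.03 − 978296.27 + 0.3086×840.6 − 0.04193×2.09×840.6 = 22.50 mGal
Difference = 22.50 − (-54.00) = 76.50 mGal

76.5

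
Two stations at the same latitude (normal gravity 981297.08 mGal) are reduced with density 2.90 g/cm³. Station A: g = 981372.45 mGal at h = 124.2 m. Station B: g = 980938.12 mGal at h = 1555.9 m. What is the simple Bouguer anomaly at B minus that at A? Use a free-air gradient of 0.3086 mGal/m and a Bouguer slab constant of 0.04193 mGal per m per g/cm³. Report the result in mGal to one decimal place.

-166.6

Δg_SB(A) = 981372.45 − 981297.08 + 0.3086×124.2 − 0.04193×2.90×124.2 = 98.60 mGal
Δg_SB(B) = 980938.12 − 981297.08 + 0.3086×1555.9 − 0.04193×2.90×1555.9 = -68.00 mGal
Difference = -68.00 − (98.60) = -166.60 mGal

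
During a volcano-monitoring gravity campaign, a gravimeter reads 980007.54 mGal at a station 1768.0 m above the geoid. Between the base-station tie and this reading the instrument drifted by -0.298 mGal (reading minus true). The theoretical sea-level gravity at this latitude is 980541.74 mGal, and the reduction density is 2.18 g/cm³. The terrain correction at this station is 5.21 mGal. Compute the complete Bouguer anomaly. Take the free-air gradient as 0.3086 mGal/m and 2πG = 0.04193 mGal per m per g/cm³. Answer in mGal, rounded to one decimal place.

Drift-corrected reading = 980007.54 − (-0.298) = 980007.838 mGal
Free-air correction = 0.3086 × 1768.0 = 545.60 mGal
Free-air anomaly = 980007.838 − 980541.74 + (545.60) = 11.698 mGal
Bouguer slab correction = 0.04193 × 2.18 × 1768.0 = 161.61 mGal
Simple Bouguer anomaly = 11.698 − (161.61) = -149.912 mGal
Complete Bouguer anomaly = -149.912 + 5.21 = -144.702 mGal

-144.7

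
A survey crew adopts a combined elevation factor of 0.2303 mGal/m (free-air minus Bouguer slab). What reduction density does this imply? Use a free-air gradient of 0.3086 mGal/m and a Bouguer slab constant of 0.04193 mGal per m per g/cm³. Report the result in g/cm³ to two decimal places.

0.2303 = 0.3086 − 0.04193 × ρ
ρ = (0.3086 − 0.2303) / 0.04193 = 1.87 g/cm³

1.87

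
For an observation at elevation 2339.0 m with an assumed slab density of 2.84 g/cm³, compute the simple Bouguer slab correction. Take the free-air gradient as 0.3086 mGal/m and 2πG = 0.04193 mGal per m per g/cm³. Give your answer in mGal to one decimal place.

278.5

Bouguer slab correction = 0.04193 × 2.84 × 2339.0 = 278.5 mGal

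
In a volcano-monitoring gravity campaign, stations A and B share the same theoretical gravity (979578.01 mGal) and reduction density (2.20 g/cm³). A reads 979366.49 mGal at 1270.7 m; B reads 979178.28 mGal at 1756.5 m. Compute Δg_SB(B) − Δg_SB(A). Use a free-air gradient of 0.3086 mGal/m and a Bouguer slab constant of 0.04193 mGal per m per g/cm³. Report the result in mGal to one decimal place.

-83.1

Δg_SB(A) = 979366.49 − 979578.01 + 0.3086×1270.7 − 0.04193×2.20×1270.7 = 63.40 mGal
Δg_SB(B) = 979178.28 − 979578.01 + 0.3086×1756.5 − 0.04193×2.20×1756.5 = -19.70 mGal
Difference = -19.70 − (63.40) = -83.10 mGal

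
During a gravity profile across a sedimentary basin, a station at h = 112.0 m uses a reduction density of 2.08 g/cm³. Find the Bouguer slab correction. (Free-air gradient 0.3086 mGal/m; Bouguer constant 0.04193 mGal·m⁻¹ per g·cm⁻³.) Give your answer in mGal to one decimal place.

9.8

Bouguer slab correction = 0.04193 × 2.08 × 112.0 = 9.8 mGal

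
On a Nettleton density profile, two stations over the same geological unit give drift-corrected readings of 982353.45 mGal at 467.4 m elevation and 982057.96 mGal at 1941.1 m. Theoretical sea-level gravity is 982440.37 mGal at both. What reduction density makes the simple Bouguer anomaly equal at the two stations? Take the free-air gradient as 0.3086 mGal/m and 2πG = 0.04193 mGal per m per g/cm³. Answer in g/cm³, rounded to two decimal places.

Δg_obs = 982057.96 − 982353.45 = -295.49 mGal over Δh = 1941.1 − 467.4 = 1473.7 m
Equal Bouguer anomalies ⇒ Δg_obs + (0.3086 − 0.04193ρ)·Δh = 0
0.3086 − 0.04193ρ = −Δg_obs/Δh = 0.20051
ρ = (0.3086 − 0.20051) / 0.04193 = 2.58 g/cm³

2.58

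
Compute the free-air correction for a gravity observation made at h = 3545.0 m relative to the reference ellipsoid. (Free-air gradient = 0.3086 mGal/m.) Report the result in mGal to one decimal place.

1094.0

Free-air correction = 0.3086 × 3545.0 = 1094.0 mGal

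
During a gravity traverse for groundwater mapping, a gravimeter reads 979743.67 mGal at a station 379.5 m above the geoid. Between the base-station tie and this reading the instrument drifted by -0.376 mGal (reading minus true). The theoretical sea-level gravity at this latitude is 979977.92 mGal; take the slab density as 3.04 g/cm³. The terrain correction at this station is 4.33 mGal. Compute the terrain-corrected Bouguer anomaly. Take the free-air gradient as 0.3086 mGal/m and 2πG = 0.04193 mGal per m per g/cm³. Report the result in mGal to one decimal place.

-160.8

Drift-corrected reading = 979743.67 − (-0.376) = 979744.046 mGal
Free-air correction = 0.3086 × 379.5 = 117.11 mGal
Free-air anomaly = 979744.046 − 979977.92 + (117.11) = -116.764 mGal
Bouguer slab correction = 0.04193 × 3.04 × 379.5 = 48.37 mGal
Simple Bouguer anomaly = -116.764 − (48.37) = -165.134 mGal
Complete Bouguer anomaly = -165.134 + 4.33 = -160.804 mGal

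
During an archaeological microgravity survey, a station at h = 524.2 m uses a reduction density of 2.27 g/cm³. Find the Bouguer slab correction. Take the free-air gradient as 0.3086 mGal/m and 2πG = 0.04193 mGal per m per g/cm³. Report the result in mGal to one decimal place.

49.9

Bouguer slab correction = 0.04193 × 2.27 × 524.2 = 49.9 mGal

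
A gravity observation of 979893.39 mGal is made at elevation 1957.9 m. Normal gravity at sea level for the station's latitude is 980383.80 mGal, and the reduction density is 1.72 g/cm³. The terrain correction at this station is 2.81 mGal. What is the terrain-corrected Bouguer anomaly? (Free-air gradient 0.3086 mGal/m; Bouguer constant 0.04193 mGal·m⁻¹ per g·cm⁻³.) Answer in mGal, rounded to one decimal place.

Free-air correction = 0.3086 × 1957.9 = 604.21 mGal
Free-air anomaly = 979893.39 − 980383.80 + (604.21) = 113.80 mGal
Bouguer slab correction = 0.04193 × 1.72 × 1957.9 = 141.20 mGal
Simple Bouguer anomaly = 113.80 − (141.20) = -27.40 mGal
Complete Bouguer anomaly = -27.40 + 2.81 = -24.59 mGal

-24.6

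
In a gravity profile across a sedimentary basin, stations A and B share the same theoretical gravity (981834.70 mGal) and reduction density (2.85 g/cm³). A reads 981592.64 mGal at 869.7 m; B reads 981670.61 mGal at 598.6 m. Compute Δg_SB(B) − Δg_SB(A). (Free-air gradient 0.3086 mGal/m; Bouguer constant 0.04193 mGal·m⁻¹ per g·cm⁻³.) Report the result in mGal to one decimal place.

26.7

Δg_SB(A) = 981592.64 − 981834.70 + 0.3086×869.7 − 0.04193×2.85×869.7 = -77.60 mGal
Δg_SB(B) = 981670.61 − 981834.70 + 0.3086×598.6 − 0.04193×2.85×598.6 = -50.90 mGal
Difference = -50.90 − (-77.60) = 26.70 mGal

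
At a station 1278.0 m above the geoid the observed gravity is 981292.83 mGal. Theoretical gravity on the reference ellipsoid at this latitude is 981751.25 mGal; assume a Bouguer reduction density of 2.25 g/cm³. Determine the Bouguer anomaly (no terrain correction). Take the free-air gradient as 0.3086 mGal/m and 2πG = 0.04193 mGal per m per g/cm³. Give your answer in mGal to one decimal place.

-184.6

Free-air correction = 0.3086 × 1278.0 = 394.39 mGal
Free-air anomaly = 981292.83 − 981751.25 + (394.39) = -64.03 mGal
Bouguer slab correction = 0.04193 × 2.25 × 1278.0 = 120.57 mGal
Simple Bouguer anomaly = -64.03 − (120.57) = -184.60 mGal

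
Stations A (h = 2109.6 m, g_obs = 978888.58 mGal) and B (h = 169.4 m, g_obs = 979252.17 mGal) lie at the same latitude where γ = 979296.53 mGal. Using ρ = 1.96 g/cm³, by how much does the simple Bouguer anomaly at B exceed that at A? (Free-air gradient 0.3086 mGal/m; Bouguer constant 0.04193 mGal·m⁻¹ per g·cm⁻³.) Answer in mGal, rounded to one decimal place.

Δg_SB(A) = 978888.58 − 979296.53 + 0.3086×2109.6 − 0.04193×1.96×2109.6 = 69.70 mGal
Δg_SB(B) = 979252.17 − 979296.53 + 0.3086×169.4 − 0.04193×1.96×169.4 = -6.00 mGal
Difference = -6.00 − (69.70) = -75.70 mGal

-75.7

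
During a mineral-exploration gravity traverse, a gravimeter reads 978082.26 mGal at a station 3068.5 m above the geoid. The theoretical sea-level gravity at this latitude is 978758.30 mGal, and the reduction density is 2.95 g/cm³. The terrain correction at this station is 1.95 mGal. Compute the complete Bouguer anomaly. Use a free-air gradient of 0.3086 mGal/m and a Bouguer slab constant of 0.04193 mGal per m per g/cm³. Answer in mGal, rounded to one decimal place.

-106.7

Free-air correction = 0.3086 × 3068.5 = 946.94 mGal
Free-air anomaly = 978082.26 − 978758.30 + (946.94) = 270.90 mGal
Bouguer slab correction = 0.04193 × 2.95 × 3068.5 = 379.55 mGal
Simple Bouguer anomaly = 270.90 − (379.55) = -108.65 mGal
Complete Bouguer anomaly = -108.65 + 1.95 = -106.70 mGal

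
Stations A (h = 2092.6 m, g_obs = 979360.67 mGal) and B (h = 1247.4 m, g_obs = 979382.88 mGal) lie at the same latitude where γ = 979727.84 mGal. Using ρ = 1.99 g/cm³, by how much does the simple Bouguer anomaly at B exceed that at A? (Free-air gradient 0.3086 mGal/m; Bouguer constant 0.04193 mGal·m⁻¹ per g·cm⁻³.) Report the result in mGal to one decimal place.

-168.1

Δg_SB(A) = 979360.67 − 979727.84 + 0.3086×2092.6 − 0.04193×1.99×2092.6 = 104.00 mGal
Δg_SB(B) = 979382.88 − 979727.84 + 0.3086×1247.4 − 0.04193×1.99×1247.4 = -64.10 mGal
Difference = -64.10 − (104.00) = -168.10 mGal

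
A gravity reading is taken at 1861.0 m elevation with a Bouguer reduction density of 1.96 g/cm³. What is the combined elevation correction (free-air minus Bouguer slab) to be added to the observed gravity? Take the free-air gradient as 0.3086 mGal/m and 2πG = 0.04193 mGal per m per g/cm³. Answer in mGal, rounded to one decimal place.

421.4

Combined gradient = 0.3086 − 0.04193 × 1.96 = 0.2264172 mGal/m
Combined elevation correction = 0.2264172 × 1861.0 = 421.4 mGal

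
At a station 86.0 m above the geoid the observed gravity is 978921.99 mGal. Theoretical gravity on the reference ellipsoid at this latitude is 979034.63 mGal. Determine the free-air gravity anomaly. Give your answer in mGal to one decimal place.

-86.1

Free-air correction = 0.3086 × 86.0 = 26.54 mGal
Free-air anomaly = 978921.99 − 979034.63 + (26.54) = -86.10 mGal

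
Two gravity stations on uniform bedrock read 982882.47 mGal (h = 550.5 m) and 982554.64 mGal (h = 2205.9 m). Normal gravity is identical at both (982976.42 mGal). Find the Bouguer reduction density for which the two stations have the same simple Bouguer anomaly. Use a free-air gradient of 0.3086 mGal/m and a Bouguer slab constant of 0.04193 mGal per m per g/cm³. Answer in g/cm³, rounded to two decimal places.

Δg_obs = 982554.64 − 982882.47 = -327.83 mGal over Δh = 2205.9 − 550.5 = 1655.4 m
Equal Bouguer anomalies ⇒ Δg_obs + (0.3086 − 0.04193ρ)·Δh = 0
0.3086 − 0.04193ρ = −Δg_obs/Δh = 0.19804
ρ = (0.3086 − 0.19804) / 0.04193 = 2.64 g/cm³

2.64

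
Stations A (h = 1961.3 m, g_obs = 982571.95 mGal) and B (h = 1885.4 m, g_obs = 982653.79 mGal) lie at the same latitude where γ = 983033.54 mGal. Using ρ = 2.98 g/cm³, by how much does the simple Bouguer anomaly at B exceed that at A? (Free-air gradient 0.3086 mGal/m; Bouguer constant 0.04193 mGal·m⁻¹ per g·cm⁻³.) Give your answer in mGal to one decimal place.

67.9

Δg_SB(A) = 982571.95 − 983033.54 + 0.3086×1961.3 − 0.04193×2.98×1961.3 = -101.40 mGal
Δg_SB(B) = 982653.79 − 983033.54 + 0.3086×1885.4 − 0.04193×2.98×1885.4 = -33.50 mGal
Difference = -33.50 − (-101.40) = 67.90 mGal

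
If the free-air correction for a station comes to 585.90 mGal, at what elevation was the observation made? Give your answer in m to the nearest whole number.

1899

h = 585.90 / 0.3086 = 1898.57 m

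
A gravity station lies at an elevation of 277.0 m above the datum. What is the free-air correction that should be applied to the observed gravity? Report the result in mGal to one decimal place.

Free-air correction = 0.3086 × 277.0 = 85.5 mGal

85.5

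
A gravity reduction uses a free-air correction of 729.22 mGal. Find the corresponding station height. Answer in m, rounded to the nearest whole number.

h = 729.22 / 0.3086 = 2362.99 m

2363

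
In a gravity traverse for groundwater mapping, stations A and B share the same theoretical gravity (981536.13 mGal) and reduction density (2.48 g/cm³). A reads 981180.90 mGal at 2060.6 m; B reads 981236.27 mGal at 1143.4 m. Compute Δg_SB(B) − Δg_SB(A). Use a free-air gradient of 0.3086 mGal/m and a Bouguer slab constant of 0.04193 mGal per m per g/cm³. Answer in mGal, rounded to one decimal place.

Δg_SB(A) = 981180.90 − 981536.13 + 0.3086×2060.6 − 0.04193×2.48×2060.6 = 66.40 mGal
Δg_SB(B) = 981236.27 − 981536.13 + 0.3086×1143.4 − 0.04193×2.48×1143.4 = -65.90 mGal
Difference = -65.90 − (66.40) = -132.30 mGal

-132.3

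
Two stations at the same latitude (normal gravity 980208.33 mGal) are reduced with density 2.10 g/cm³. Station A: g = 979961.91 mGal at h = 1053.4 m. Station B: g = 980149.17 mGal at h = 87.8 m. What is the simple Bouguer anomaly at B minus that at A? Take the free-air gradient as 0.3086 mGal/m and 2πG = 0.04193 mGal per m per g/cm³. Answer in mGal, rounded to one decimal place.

Δg_SB(A) = 979961.91 − 980208.33 + 0.3086×1053.4 − 0.04193×2.10×1053.4 = -14.10 mGal
Δg_SB(B) = 980149.17 − 980208.33 + 0.3086×87.8 − 0.04193×2.10×87.8 = -39.80 mGal
Difference = -39.80 − (-14.10) = -25.70 mGal

-25.7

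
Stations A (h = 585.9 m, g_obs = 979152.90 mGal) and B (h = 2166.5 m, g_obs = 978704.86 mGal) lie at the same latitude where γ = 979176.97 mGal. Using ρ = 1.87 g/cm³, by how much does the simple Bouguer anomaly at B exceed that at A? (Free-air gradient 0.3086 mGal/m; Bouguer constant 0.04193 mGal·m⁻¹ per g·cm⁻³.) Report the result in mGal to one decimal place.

-84.2

Δg_SB(A) = 979152.90 − 979176.97 + 0.3086×585.9 − 0.04193×1.87×585.9 = 110.80 mGal
Δg_SB(B) = 978704.86 − 979176.97 + 0.3086×2166.5 − 0.04193×1.87×2166.5 = 26.60 mGal
Difference = 26.60 − (110.80) = -84.20 mGal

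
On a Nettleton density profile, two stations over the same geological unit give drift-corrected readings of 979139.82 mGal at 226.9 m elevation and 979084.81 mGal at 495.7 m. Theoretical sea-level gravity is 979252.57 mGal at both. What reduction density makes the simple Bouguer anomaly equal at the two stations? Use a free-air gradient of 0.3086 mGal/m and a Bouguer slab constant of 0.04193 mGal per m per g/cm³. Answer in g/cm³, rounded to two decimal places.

Δg_obs = 979084.81 − 979139.82 = -55.01 mGal over Δh = 495.7 − 226.9 = 268.8 m
Equal Bouguer anomalies ⇒ Δg_obs + (0.3086 − 0.04193ρ)·Δh = 0
0.3086 − 0.04193ρ = −Δg_obs/Δh = 0.20465
ρ = (0.3086 − 0.20465) / 0.04193 = 2.48 g/cm³

2.48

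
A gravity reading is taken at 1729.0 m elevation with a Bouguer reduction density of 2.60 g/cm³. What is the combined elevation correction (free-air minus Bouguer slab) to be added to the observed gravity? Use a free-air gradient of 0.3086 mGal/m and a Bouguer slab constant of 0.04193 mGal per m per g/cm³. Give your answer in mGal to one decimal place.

345.1

Combined gradient = 0.3086 − 0.04193 × 2.60 = 0.1995820 mGal/m
Combined elevation correction = 0.1995820 × 1729.0 = 345.1 mGal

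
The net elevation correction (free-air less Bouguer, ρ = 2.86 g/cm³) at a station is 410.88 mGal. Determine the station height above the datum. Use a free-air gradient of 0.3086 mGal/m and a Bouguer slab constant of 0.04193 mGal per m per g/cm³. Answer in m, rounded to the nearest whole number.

Combined gradient = 0.3086 − 0.04193 × 2.86 = 0.1886802 mGal/m
h = 410.88 / 0.1886802 = 2177.65 m

2178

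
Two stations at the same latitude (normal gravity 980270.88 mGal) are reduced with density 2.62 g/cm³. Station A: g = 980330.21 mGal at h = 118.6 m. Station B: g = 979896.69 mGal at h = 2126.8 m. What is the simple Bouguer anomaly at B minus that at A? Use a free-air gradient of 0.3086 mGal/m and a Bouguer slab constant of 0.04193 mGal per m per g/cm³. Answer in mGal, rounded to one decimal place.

-34.4

Δg_SB(A) = 980330.21 − 980270.88 + 0.3086×118.6 − 0.04193×2.62×118.6 = 82.90 mGal
Δg_SB(B) = 979896.69 − 980270.88 + 0.3086×2126.8 − 0.04193×2.62×2126.8 = 48.50 mGal
Difference = 48.50 − (82.90) = -34.40 mGal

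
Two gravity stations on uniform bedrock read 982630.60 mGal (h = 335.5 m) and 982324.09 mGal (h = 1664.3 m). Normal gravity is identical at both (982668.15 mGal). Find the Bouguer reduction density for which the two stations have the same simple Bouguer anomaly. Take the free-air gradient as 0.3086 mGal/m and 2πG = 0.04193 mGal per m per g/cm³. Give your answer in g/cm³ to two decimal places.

Δg_obs = 982324.09 − 982630.60 = -306.51 mGal over Δh = 1664.3 − 335.5 = 1328.8 m
Equal Bouguer anomalies ⇒ Δg_obs + (0.3086 − 0.04193ρ)·Δh = 0
0.3086 − 0.04193ρ = −Δg_obs/Δh = 0.23067
ρ = (0.3086 − 0.23067) / 0.04193 = 1.86 g/cm³

1.86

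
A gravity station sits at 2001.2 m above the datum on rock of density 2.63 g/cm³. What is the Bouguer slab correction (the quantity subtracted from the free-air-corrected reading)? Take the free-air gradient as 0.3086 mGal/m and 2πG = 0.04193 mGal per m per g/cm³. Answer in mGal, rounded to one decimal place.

220.7

Bouguer slab correction = 0.04193 × 2.63 × 2001.2 = 220.7 mGal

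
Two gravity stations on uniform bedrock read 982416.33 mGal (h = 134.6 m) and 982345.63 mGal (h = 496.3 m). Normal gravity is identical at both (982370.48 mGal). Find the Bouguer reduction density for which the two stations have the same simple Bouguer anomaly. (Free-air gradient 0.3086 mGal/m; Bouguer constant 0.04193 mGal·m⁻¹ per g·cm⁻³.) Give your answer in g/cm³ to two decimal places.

2.70

Δg_obs = 982345.63 − 982416.33 = -70.70 mGal over Δh = 496.3 − 134.6 = 361.7 m
Equal Bouguer anomalies ⇒ Δg_obs + (0.3086 − 0.04193ρ)·Δh = 0
0.3086 − 0.04193ρ = −Δg_obs/Δh = 0.19547
ρ = (0.3086 − 0.19547) / 0.04193 = 2.70 g/cm³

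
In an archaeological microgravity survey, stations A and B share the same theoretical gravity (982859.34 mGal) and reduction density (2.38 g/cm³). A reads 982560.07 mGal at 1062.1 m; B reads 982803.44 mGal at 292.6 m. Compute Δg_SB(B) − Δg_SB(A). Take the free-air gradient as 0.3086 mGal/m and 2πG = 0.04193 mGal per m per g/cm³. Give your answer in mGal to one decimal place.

82.7

Δg_SB(A) = 982560.07 − 982859.34 + 0.3086×1062.1 − 0.04193×2.38×1062.1 = -77.50 mGal
Δg_SB(B) = 982803.44 − 982859.34 + 0.3086×292.6 − 0.04193×2.38×292.6 = 5.20 mGal
Difference = 5.20 − (-77.50) = 82.70 mGal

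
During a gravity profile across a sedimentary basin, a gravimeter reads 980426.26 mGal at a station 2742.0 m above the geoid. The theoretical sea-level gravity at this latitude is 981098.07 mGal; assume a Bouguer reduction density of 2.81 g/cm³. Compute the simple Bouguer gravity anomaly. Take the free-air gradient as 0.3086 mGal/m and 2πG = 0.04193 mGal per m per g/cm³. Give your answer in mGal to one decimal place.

-148.7

Free-air correction = 0.3086 × 2742.0 = 846.18 mGal
Free-air anomaly = 980426.26 − 981098.07 + (846.18) = 174.37 mGal
Bouguer slab correction = 0.04193 × 2.81 × 2742.0 = 323.07 mGal
Simple Bouguer anomaly = 174.37 − (323.07) = -148.70 mGal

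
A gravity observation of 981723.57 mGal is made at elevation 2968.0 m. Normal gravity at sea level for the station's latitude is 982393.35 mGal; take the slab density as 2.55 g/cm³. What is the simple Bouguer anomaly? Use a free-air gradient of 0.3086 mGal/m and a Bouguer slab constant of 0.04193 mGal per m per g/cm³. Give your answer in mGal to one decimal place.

Free-air correction = 0.3086 × 2968.0 = 915.92 mGal
Free-air anomaly = 981723.57 − 982393.35 + (915.92) = 246.14 mGal
Bouguer slab correction = 0.04193 × 2.55 × 2968.0 = 317.34 mGal
Simple Bouguer anomaly = 246.14 − (317.34) = -71.20 mGal

-71.2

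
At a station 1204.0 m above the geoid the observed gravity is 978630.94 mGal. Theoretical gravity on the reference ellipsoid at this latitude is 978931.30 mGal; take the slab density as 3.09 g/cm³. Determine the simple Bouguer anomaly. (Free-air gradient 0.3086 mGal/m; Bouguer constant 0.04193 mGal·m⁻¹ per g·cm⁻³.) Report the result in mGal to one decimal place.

Free-air correction = 0.3086 × 1204.0 = 371.55 mGal
Free-air anomaly = 978630.94 − 978931.30 + (371.55) = 71.19 mGal
Bouguer slab correction = 0.04193 × 3.09 × 1204.0 = 155.99 mGal
Simple Bouguer anomaly = 71.19 − (155.99) = -84.80 mGal

-84.8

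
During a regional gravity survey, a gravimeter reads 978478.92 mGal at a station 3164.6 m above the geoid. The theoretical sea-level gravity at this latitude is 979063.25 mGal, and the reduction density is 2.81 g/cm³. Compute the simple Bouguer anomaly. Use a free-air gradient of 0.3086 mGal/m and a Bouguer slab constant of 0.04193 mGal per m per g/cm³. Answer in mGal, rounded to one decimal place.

19.4

Free-air correction = 0.3086 × 3164.6 = 976.60 mGal
Free-air anomaly = 978478.92 − 979063.25 + (976.60) = 392.27 mGal
Bouguer slab correction = 0.04193 × 2.81 × 3164.6 = 372.86 mGal
Simple Bouguer anomaly = 392.27 − (372.86) = 19.41 mGal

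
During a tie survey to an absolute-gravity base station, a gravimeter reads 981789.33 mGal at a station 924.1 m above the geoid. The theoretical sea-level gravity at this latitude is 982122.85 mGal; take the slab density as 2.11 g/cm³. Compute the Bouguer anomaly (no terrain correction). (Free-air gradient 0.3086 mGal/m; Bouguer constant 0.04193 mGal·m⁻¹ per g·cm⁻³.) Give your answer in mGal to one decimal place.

-130.1

Free-air correction = 0.3086 × 924.1 = 285.18 mGal
Free-air anomaly = 981789.33 − 982122.85 + (285.18) = -48.34 mGal
Bouguer slab correction = 0.04193 × 2.11 × 924.1 = 81.76 mGal
Simple Bouguer anomaly = -48.34 − (81.76) = -130.10 mGal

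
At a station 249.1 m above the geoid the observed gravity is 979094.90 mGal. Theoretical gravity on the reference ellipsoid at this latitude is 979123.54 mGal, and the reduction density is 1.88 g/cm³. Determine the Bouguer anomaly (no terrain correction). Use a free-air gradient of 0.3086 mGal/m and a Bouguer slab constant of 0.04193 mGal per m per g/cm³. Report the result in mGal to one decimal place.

Free-air correction = 0.3086 × 249.1 = 76.87 mGal
Free-air anomaly = 979094.90 − 979123.54 + (76.87) = 48.23 mGal
Bouguer slab correction = 0.04193 × 1.88 × 249.1 = 19.64 mGal
Simple Bouguer anomaly = 48.23 − (19.64) = 28.59 mGal

28.6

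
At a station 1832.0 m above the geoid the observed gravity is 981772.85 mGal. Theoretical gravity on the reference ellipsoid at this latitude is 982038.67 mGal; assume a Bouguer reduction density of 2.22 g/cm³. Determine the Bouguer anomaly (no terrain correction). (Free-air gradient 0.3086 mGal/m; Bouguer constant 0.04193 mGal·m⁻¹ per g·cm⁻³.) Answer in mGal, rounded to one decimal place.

129.0

Free-air correction = 0.3086 × 1832.0 = 565.36 mGal
Free-air anomaly = 981772.85 − 982038.67 + (565.36) = 299.54 mGal
Bouguer slab correction = 0.04193 × 2.22 × 1832.0 = 170.53 mGal
Simple Bouguer anomaly = 299.54 − (170.53) = 129.01 mGal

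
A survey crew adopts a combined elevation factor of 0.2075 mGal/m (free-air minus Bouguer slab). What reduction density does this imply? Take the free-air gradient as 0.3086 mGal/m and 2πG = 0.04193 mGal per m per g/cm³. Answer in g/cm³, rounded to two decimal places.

0.2075 = 0.3086 − 0.04193 × ρ
ρ = (0.3086 − 0.2075) / 0.04193 = 2.41 g/cm³

2.41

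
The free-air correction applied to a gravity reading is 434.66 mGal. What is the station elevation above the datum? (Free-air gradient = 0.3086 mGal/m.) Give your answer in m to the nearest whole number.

1408

h = 434.66 / 0.3086 = 1408.49 m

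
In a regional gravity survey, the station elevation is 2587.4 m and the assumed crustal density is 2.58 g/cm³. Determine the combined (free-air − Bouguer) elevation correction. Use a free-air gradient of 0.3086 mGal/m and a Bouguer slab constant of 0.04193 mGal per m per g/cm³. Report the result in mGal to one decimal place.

518.6

Combined gradient = 0.3086 − 0.04193 × 2.58 = 0.2004206 mGal/m
Combined elevation correction = 0.2004206 × 2587.4 = 518.6 mGal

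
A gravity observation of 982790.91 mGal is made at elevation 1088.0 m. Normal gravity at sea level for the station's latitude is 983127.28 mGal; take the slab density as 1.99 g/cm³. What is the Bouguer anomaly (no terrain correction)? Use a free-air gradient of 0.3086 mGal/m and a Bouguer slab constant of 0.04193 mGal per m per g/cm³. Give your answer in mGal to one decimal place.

Free-air correction = 0.3086 × 1088.0 = 335.76 mGal
Free-air anomaly = 982790.91 − 983127.28 + (335.76) = -0.61 mGal
Bouguer slab correction = 0.04193 × 1.99 × 1088.0 = 90.78 mGal
Simple Bouguer anomaly = -0.61 − (90.78) = -91.39 mGal

-91.4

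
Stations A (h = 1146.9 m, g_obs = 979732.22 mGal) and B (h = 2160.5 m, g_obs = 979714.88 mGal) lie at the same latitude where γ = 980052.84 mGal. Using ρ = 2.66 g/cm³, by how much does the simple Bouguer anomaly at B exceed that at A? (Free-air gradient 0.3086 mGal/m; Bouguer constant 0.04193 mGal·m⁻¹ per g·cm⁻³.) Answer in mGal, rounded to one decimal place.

182.4

Δg_SB(A) = 979732.22 − 980052.84 + 0.3086×1146.9 − 0.04193×2.66×1146.9 = -94.60 mGal
Δg_SB(B) = 979714.88 − 980052.84 + 0.3086×2160.5 − 0.04193×2.66×2160.5 = 87.80 mGal
Difference = 87.80 − (-94.60) = 182.40 mGal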